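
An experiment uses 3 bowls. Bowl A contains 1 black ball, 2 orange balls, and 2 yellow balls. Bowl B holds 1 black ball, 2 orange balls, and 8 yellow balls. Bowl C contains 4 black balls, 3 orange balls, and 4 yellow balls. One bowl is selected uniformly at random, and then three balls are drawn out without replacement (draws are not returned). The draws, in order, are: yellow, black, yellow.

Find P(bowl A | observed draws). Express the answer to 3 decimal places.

Compute the likelihood of the observed sequence for each case: P(data | bowl A) = (2/5)(1/4)(1/3) = 0.033333; P(data | bowl B) = (8/11)(1/10)(7/9) = 0.056566; P(data | bowl C) = (4/11)(4/10)(3/9) = 0.048485.
Multiplying each by its prior: 1/3 · 0.033333 = 0.011111, 1/3 · 0.056566 = 0.018855, 1/3 · 0.048485 = 0.016162; summing to 0.046128.
Therefore the posterior P(bowl A | data) = (0.011111) / (0.046128) = 0.24088.

0.241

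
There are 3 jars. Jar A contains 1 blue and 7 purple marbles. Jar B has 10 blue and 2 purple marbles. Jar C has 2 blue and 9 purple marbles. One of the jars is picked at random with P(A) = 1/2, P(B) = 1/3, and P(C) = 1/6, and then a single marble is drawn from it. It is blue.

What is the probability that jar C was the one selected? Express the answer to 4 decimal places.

0.0818

Compute the likelihood of this draw for each case: P(data | jar A) = (1/8) = 0.125; P(data | jar B) = (10/12) = 0.83333; P(data | jar C) = (2/11) = 0.18182.
Weighting by the prior gives 1/2 · 0.125 = 0.0625, 1/3 · 0.83333 = 0.27778, 1/6 · 0.18182 = 0.030303; summing to 0.37058.
By Bayes' rule, P(jar C | data) = (0.030303) / (0.37058) = 0.081772.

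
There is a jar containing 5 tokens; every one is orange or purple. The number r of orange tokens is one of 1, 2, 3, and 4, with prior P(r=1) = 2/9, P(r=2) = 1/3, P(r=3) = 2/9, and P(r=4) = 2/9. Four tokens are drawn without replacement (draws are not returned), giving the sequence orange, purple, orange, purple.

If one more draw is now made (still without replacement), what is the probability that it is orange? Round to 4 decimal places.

Under each hypothesis, the probability of the observed sequence is: P(data | r = 1) = (1/5)(4/4)(0/3) = 0; P(data | r = 2) = (2/5)(3/4)(1/3)(2/2) = 1/10; P(data | r = 3) = (3/5)(2/4)(2/3)(1/2) = 1/10; P(data | r = 4) = (4/5)(1/4)(3/3)(0/2) = 0.
The prior-weighted likelihoods are 2/9 · 0 = 0, 1/3 · 1/10 = 1/30, 2/9 · 1/10 = 1/45, 2/9 · 0 = 0; summing to 1/18.
The posterior is then P(r = 1 | data) = 0, P(r = 2 | data) = 3/5, P(r = 3 | data) = 2/5, P(r = 4 | data) = 0.
Averaging over the posterior, P(orange next | data) = (0)(3/5) + (1)(2/5) = 2/5.

0.4000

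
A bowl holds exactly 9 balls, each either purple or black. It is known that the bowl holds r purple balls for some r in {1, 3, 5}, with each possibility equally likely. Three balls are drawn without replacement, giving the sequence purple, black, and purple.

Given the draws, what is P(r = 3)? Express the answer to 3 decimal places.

0.310

Compute the likelihood of the observed sequence for each case: P(data | r = 1) = (1/9)(8/8)(0/7) = 0; P(data | r = 3) = (3/9)(6/8)(2/7) = 1/14; P(data | r = 5) = (5/9)(4/8)(4/7) = 10/63.
Weighting by the prior gives 1/3 · 0 = 0, 1/3 · 1/14 = 1/42, 1/3 · 10/63 = 10/189; these sum to 29/378.
By Bayes' rule, P(r = 3 | data) = (1/42) / (29/378) = 9/29.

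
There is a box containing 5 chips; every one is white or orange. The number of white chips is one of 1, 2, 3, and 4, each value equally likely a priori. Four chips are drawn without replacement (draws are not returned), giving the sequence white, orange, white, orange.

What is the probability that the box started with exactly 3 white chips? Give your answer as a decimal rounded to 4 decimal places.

Under each hypothesis, the probability of the observed sequence is: P(data | r = 1) = (1/5)(4/4)(0/3) = 0; P(data | r = 2) = (2/5)(3/4)(1/3)(2/2) = 1/10; P(data | r = 3) = (3/5)(2/4)(2/3)(1/2) = 1/10; P(data | r = 4) = (4/5)(1/4)(3/3)(0/2) = 0.
Multiplying each by its prior: 1/4 · 0 = 0, 1/4 · 1/10 = 1/40, 1/4 · 1/10 = 1/40, 1/4 · 0 = 0; summing to 1/20.
By Bayes' rule, P(r = 3 | data) = (1/40) / (1/20) = 1/2.

0.5000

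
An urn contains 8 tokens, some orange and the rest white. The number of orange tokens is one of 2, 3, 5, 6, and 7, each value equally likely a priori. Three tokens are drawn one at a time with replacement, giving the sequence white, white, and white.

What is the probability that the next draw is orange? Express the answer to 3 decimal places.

Under each hypothesis, the probability of the observed sequence is: P(data | r = 2) = (6/8)(6/8)(6/8) = 0.42188; P(data | r = 3) = (5/8)(5/8)(5/8) = 0.24414; P(data | r = 5) = (3/8)(3/8)(3/8) = 0.052734; P(data | r = 6) = (2/8)(2/8)(2/8) = 0.015625; P(data | r = 7) = (1/8)(1/8)(1/8) = 0.0019531.
Weighting by the prior gives 1/5 · 0.42188 = 0.084375, 1/5 · 0.24414 = 0.048828, 1/5 · 0.052734 = 0.010547, 1/5 · 0.015625 = 0.003125, 1/5 · 0.0019531 = 0.00039063; these sum to 0.14727.
The posterior is then P(r = 2 | data) = 0.57294, P(r = 3 | data) = 0.33156, P(r = 5 | data) = 0.071618, P(r = 6 | data) = 0.02122, P(r = 7 | data) = 0.0026525.
So P(orange next | data) = Σ P(orange next | H) P(H | data) = (1/4)(0.57294) + (3/8)(0.33156) + (5/8)(0.071618) + (3/4)(0.02122) + (7/8)(0.0026525) = 0.33057.

0.331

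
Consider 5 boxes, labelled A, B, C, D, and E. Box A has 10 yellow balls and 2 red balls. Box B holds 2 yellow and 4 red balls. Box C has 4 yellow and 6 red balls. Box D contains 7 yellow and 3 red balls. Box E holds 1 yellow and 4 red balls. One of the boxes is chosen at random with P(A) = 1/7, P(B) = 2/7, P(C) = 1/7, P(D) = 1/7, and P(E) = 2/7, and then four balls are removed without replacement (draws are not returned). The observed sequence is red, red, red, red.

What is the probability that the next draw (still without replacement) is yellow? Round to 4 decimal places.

Compute the likelihood of the observed sequence for each case: P(data | box A) = (2/12)(1/11)(0/10) = 0; P(data | box B) = (4/6)(3/5)(2/4)(1/3) = 0.066667; P(data | box C) = (6/10)(5/9)(4/8)(3/7) = 0.071429; P(data | box D) = (3/10)(2/9)(1/8)(0/7) = 0; P(data | box E) = (4/5)(3/4)(2/3)(1/2) = 0.2.
Multiplying each by its prior: 1/7 · 0 = 0, 2/7 · 0.066667 = 0.019048, 1/7 · 0.071429 = 0.010204, 1/7 · 0 = 0, 2/7 · 0.2 = 0.057143; these sum to 0.086395.
The posterior is then P(box A | data) = 0, P(box B | data) = 0.22047, P(box C | data) = 0.11811, P(box D | data) = 0, P(box E | data) = 0.66142.
The predictive probability is P(yellow next | data) = (1)(0.22047) + (2/3)(0.11811) + (1)(0.66142) = 0.96063.

0.9606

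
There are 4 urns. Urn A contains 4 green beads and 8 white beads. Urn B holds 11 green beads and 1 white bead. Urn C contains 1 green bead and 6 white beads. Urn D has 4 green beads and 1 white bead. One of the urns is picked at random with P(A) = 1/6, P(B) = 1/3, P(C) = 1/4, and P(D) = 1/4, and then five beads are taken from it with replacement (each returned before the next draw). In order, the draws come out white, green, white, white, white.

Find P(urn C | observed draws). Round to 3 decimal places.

For each hypothesis, P(data | H) works out to: P(data | urn A) = (8/12)(4/12)(8/12)(8/12)(8/12) = 0.065844; P(data | urn B) = (1/12)(11/12)(1/12)(1/12)(1/12) = 4.4207e-05; P(data | urn C) = (6/7)(1/7)(6/7)(6/7)(6/7) = 0.077111; P(data | urn D) = (1/5)(4/5)(1/5)(1/5)(1/5) = 0.00128.
The prior-weighted likelihoods are 1/6 · 0.065844 = 0.010974, 1/3 · 4.4207e-05 = 1.4736e-05, 1/4 · 0.077111 = 0.019278, 1/4 · 0.00128 = 0.00032; with total 0.030586.
Hence P(urn C | data) = (0.019278) / (0.030586) = 0.63027.

0.630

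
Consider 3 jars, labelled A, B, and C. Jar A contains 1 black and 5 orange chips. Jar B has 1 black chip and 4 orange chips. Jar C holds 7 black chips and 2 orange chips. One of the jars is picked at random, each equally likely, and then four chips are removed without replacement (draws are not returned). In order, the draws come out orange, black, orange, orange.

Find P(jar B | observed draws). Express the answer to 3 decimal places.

0.545

For each hypothesis, P(data | H) works out to: P(data | jar A) = (5/6)(1/5)(4/4)(3/3) = 1/6; P(data | jar B) = (4/5)(1/4)(3/3)(2/2) = 1/5; P(data | jar C) = (2/9)(7/8)(1/7)(0/6) = 0.
The prior-weighted likelihoods are 1/3 · 1/6 = 1/18, 1/3 · 1/5 = 1/15, 1/3 · 0 = 0; summing to 11/90.
By Bayes' rule, P(jar B | data) = (1/15) / (11/90) = 6/11.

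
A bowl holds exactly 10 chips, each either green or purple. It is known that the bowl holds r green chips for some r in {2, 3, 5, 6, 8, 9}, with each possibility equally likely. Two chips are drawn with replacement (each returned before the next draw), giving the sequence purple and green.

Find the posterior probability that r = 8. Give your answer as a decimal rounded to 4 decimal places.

0.1441

Under each hypothesis, the probability of the observed sequence is: P(data | r = 2) = (8/10)(2/10) = 4/25; P(data | r = 3) = (7/10)(3/10) = 21/100; P(data | r = 5) = (5/10)(5/10) = 1/4; P(data | r = 6) = (4/10)(6/10) = 6/25; P(data | r = 8) = (2/10)(8/10) = 4/25; P(data | r = 9) = (1/10)(9/10) = 9/100.
Multiplying each by its prior: 1/6 · 4/25 = 2/75, 1/6 · 21/100 = 7/200, 1/6 · 1/4 = 1/24, 1/6 · 6/25 = 1/25, 1/6 · 4/25 = 2/75, 1/6 · 9/100 = 3/200; with total 37/200.
Therefore the posterior P(r = 8 | data) = (2/75) / (37/200) = 16/111.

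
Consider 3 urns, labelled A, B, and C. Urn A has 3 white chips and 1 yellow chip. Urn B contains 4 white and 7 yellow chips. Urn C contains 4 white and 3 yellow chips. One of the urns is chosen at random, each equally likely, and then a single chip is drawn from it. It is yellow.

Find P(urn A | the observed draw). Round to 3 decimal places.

Compute the likelihood of this draw for each case: P(data | urn A) = (1/4) = 1/4; P(data | urn B) = (7/11) = 7/11; P(data | urn C) = (3/7) = 3/7.
The prior-weighted likelihoods are 1/3 · 1/4 = 1/12, 1/3 · 7/11 = 7/33, 1/3 · 3/7 = 1/7; with total 135/308.
By Bayes' rule, P(urn A | data) = (1/12) / (135/308) = 77/405.

0.190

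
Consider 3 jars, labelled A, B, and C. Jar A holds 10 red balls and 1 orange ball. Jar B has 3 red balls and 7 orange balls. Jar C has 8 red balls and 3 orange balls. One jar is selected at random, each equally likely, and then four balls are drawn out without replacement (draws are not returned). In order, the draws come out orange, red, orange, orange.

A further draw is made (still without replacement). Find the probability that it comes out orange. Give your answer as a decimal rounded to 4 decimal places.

For each hypothesis, P(data | H) works out to: P(data | jar A) = (1/11)(10/10)(0/9) = 0; P(data | jar B) = (7/10)(3/9)(6/8)(5/7) = 0.125; P(data | jar C) = (3/11)(8/10)(2/9)(1/8) = 0.0060606.
Multiplying each by its prior: 1/3 · 0 = 0, 1/3 · 0.125 = 0.041667, 1/3 · 0.0060606 = 0.0020202; summing to 0.043687.
Dividing through by the total gives posterior P(jar A | data) = 0, P(jar B | data) = 0.95376, P(jar C | data) = 0.046243.
The predictive probability is P(orange next | data) = (2/3)(0.95376) + (0)(0.046243) = 0.63584.

0.6358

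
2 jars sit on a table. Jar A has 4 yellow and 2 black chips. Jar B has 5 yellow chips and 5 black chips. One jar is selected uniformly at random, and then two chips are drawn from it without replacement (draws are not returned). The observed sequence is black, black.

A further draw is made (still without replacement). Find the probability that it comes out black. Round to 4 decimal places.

For each hypothesis, P(data | H) works out to: P(data | jar A) = (2/6)(1/5) = 1/15; P(data | jar B) = (5/10)(4/9) = 2/9.
Weighting by the prior gives 1/2 · 1/15 = 1/30, 1/2 · 2/9 = 1/9; with total 13/90.
The posterior is then P(jar A | data) = 3/13, P(jar B | data) = 10/13.
So P(black next | data) = Σ P(black next | H) P(H | data) = (0)(3/13) + (3/8)(10/13) = 15/52.

0.2885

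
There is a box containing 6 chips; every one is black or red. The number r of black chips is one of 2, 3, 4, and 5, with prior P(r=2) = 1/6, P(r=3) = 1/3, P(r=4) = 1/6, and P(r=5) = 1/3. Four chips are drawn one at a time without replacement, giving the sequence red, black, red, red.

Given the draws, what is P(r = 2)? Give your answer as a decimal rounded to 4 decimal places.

The likelihood of the observed sequence under each hypothesis: P(data | r = 2) = (4/6)(2/5)(3/4)(2/3) = 2/15; P(data | r = 3) = (3/6)(3/5)(2/4)(1/3) = 1/20; P(data | r = 4) = (2/6)(4/5)(1/4)(0/3) = 0; P(data | r = 5) = (1/6)(5/5)(0/4) = 0.
The prior-weighted likelihoods are 1/6 · 2/15 = 1/45, 1/3 · 1/20 = 1/60, 1/6 · 0 = 0, 1/3 · 0 = 0; these sum to 7/180.
By Bayes' rule, P(r = 2 | data) = (1/45) / (7/180) = 4/7.

0.5714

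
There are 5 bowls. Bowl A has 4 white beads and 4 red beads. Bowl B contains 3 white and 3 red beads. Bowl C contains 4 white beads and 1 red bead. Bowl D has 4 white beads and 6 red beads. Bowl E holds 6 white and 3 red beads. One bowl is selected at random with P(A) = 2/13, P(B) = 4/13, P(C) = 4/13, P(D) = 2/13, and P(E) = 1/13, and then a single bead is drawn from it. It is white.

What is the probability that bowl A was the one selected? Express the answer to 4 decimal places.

0.1304

For each hypothesis, P(data | H) works out to: P(data | bowl A) = (4/8) = 1/2; P(data | bowl B) = (3/6) = 1/2; P(data | bowl C) = (4/5) = 4/5; P(data | bowl D) = (4/10) = 2/5; P(data | bowl E) = (6/9) = 2/3.
Multiplying each by its prior: 2/13 · 1/2 = 1/13, 4/13 · 1/2 = 2/13, 4/13 · 4/5 = 16/65, 2/13 · 2/5 = 4/65, 1/13 · 2/3 = 2/39; summing to 23/39.
So P(bowl A | data) = (1/13) / (23/39) = 3/23.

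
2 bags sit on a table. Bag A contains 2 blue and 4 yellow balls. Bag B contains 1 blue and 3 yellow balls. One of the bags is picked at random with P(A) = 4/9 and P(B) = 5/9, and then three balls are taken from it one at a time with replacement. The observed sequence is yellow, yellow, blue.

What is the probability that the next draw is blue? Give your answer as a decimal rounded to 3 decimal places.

0.288

For each hypothesis, P(data | H) works out to: P(data | bag A) = (4/6)(4/6)(2/6) = 0.14815; P(data | bag B) = (3/4)(3/4)(1/4) = 0.14062.
The prior-weighted likelihoods are 4/9 · 0.14815 = 0.065844, 5/9 · 0.14062 = 0.078125; with total 0.14397.
Normalising, the posterior is P(bag A | data) = 0.45735, P(bag B | data) = 0.54265.
So P(blue next | data) = Σ P(blue next | H) P(H | data) = (1/3)(0.45735) + (1/4)(0.54265) = 0.28811.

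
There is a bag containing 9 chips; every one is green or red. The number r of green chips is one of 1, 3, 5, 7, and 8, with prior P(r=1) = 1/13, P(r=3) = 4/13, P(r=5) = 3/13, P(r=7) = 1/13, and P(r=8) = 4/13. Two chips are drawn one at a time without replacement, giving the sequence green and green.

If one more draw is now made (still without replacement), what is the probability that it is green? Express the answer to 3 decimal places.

Compute the likelihood of the observed sequence for each case: P(data | r = 1) = (1/9)(0/8) = 0; P(data | r = 3) = (3/9)(2/8) = 1/12; P(data | r = 5) = (5/9)(4/8) = 5/18; P(data | r = 7) = (7/9)(6/8) = 7/12; P(data | r = 8) = (8/9)(7/8) = 7/9.
Multiplying each by its prior: 1/13 · 0 = 0, 4/13 · 1/12 = 1/39, 3/13 · 5/18 = 5/78, 1/13 · 7/12 = 7/156, 4/13 · 7/9 = 28/117; summing to 175/468.
The posterior is then P(r = 1 | data) = 0, P(r = 3 | data) = 0.068571, P(r = 5 | data) = 0.17143, P(r = 7 | data) = 0.12, P(r = 8 | data) = 0.64.
So P(green next | data) = Σ P(green next | H) P(H | data) = (1/7)(0.068571) + (3/7)(0.17143) + (5/7)(0.12) + (6/7)(0.64) = 0.71755.

0.718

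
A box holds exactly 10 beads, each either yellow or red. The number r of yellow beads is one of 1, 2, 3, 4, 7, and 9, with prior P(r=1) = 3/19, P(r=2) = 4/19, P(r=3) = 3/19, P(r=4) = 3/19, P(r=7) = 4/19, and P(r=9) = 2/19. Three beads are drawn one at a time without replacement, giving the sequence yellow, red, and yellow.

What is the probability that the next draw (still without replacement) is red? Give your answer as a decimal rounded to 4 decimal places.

0.4462

Compute the likelihood of the observed sequence for each case: P(data | r = 1) = (1/10)(9/9)(0/8) = 0; P(data | r = 2) = (2/10)(8/9)(1/8) = 0.022222; P(data | r = 3) = (3/10)(7/9)(2/8) = 0.058333; P(data | r = 4) = (4/10)(6/9)(3/8) = 0.1; P(data | r = 7) = (7/10)(3/9)(6/8) = 0.175; P(data | r = 9) = (9/10)(1/9)(8/8) = 0.1.
Multiplying each by its prior: 3/19 · 0 = 0, 4/19 · 0.022222 = 0.0046784, 3/19 · 0.058333 = 0.0092105, 3/19 · 0.1 = 0.015789, 4/19 · 0.175 = 0.036842, 2/19 · 0.1 = 0.010526; summing to 0.077047.
Dividing through by the total gives posterior P(r = 1 | data) = 0, P(r = 2 | data) = 0.060721, P(r = 3 | data) = 0.11954, P(r = 4 | data) = 0.20493, P(r = 7 | data) = 0.47818, P(r = 9 | data) = 0.13662.
So P(red next | data) = Σ P(red next | H) P(H | data) = (1)(0.060721) + (6/7)(0.11954) + (5/7)(0.20493) + (2/7)(0.47818) + (0)(0.13662) = 0.44619.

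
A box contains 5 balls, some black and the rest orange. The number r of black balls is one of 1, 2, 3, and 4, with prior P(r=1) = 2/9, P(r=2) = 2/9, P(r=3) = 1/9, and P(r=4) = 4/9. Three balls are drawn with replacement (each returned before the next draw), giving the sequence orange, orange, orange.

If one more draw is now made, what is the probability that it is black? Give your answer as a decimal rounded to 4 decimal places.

0.2845

Under each hypothesis, the probability of the observed sequence is: P(data | r = 1) = (4/5)(4/5)(4/5) = 0.512; P(data | r = 2) = (3/5)(3/5)(3/5) = 0.216; P(data | r = 3) = (2/5)(2/5)(2/5) = 0.064; P(data | r = 4) = (1/5)(1/5)(1/5) = 0.008.
Weighting by the prior gives 2/9 · 0.512 = 0.11378, 2/9 · 0.216 = 0.048, 1/9 · 0.064 = 0.0071111, 4/9 · 0.008 = 0.0035556; these sum to 0.17244.
The posterior is then P(r = 1 | data) = 0.65979, P(r = 2 | data) = 0.27835, P(r = 3 | data) = 0.041237, P(r = 4 | data) = 0.020619.
So P(black next | data) = Σ P(black next | H) P(H | data) = (1/5)(0.65979) + (2/5)(0.27835) + (3/5)(0.041237) + (4/5)(0.020619) = 0.28454.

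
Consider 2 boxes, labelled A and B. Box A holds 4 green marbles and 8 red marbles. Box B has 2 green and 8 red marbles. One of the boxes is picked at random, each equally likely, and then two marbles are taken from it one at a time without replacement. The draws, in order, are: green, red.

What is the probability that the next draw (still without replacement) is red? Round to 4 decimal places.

0.7740

The likelihood of the observed sequence under each hypothesis: P(data | box A) = (4/12)(8/11) = 8/33; P(data | box B) = (2/10)(8/9) = 8/45.
The prior-weighted likelihoods are 1/2 · 8/33 = 4/33, 1/2 · 8/45 = 4/45; with total 104/495.
The posterior is then P(box A | data) = 15/26, P(box B | data) = 11/26.
Averaging over the posterior, P(red next | data) = (7/10)(15/26) + (7/8)(11/26) = 161/208.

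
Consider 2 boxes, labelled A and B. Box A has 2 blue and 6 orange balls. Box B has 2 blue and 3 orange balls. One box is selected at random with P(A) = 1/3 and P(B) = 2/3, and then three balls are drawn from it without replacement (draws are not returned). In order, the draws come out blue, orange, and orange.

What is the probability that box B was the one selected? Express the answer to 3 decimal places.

0.691

Under each hypothesis, the probability of the observed sequence is: P(data | box A) = (2/8)(6/7)(5/6) = 5/28; P(data | box B) = (2/5)(3/4)(2/3) = 1/5.
Multiplying each by its prior: 1/3 · 5/28 = 5/84, 2/3 · 1/5 = 2/15; these sum to 27/140.
Hence P(box B | data) = (2/15) / (27/140) = 56/81.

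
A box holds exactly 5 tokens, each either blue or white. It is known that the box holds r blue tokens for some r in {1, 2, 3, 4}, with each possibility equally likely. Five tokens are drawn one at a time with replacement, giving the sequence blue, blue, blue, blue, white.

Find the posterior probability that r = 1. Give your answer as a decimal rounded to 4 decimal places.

For each hypothesis, P(data | H) works out to: P(data | r = 1) = (1/5)(1/5)(1/5)(1/5)(4/5) = 0.00128; P(data | r = 2) = (2/5)(2/5)(2/5)(2/5)(3/5) = 0.01536; P(data | r = 3) = (3/5)(3/5)(3/5)(3/5)(2/5) = 0.05184; P(data | r = 4) = (4/5)(4/5)(4/5)(4/5)(1/5) = 0.08192.
The prior-weighted likelihoods are 1/4 · 0.00128 = 0.00032, 1/4 · 0.01536 = 0.00384, 1/4 · 0.05184 = 0.01296, 1/4 · 0.08192 = 0.02048; with total 0.0376.
So P(r = 1 | data) = (0.00032) / (0.0376) = 0.0085106.

0.0085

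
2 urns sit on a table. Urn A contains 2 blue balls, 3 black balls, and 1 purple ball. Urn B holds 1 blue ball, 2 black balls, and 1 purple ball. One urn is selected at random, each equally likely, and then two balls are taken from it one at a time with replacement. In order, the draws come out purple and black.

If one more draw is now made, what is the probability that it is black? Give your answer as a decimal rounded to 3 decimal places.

The likelihood of the observed sequence under each hypothesis: P(data | urn A) = (1/6)(3/6) = 1/12; P(data | urn B) = (1/4)(2/4) = 1/8.
Multiplying each by its prior: 1/2 · 1/12 = 1/24, 1/2 · 1/8 = 1/16; summing to 5/48.
Normalising, the posterior is P(urn A | data) = 2/5, P(urn B | data) = 3/5.
The predictive probability is P(black next | data) = (1/2)(2/5) + (1/2)(3/5) = 1/2.

0.500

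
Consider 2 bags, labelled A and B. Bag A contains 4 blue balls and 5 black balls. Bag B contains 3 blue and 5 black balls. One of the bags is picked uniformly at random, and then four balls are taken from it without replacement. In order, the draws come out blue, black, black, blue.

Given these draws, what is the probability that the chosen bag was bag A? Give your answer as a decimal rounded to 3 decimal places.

For each hypothesis, P(data | H) works out to: P(data | bag A) = (4/9)(5/8)(4/7)(3/6) = 5/63; P(data | bag B) = (3/8)(5/7)(4/6)(2/5) = 1/14.
Multiplying each by its prior: 1/2 · 5/63 = 5/126, 1/2 · 1/14 = 1/28; these sum to 19/252.
Therefore the posterior P(bag A | data) = (5/126) / (19/252) = 10/19.

0.526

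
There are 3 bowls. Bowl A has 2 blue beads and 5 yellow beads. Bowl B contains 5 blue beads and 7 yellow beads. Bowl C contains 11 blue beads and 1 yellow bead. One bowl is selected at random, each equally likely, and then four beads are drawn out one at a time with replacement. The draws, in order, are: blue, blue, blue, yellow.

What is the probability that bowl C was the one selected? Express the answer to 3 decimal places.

The likelihood of the observed sequence under each hypothesis: P(data | bowl A) = (2/7)(2/7)(2/7)(5/7) = 0.01666; P(data | bowl B) = (5/12)(5/12)(5/12)(7/12) = 0.042197; P(data | bowl C) = (11/12)(11/12)(11/12)(1/12) = 0.064188.
Weighting by the prior gives 1/3 · 0.01666 = 0.0055532, 1/3 · 0.042197 = 0.014066, 1/3 · 0.064188 = 0.021396; these sum to 0.041015.
By Bayes' rule, P(bowl C | data) = (0.021396) / (0.041015) = 0.52166.

0.522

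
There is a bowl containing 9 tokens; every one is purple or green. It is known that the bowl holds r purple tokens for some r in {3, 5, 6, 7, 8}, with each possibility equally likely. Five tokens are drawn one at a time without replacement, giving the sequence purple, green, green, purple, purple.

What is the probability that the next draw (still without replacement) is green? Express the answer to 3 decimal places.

0.353

Under each hypothesis, the probability of the observed sequence is: P(data | r = 3) = (3/9)(6/8)(5/7)(2/6)(1/5) = 1/84; P(data | r = 5) = (5/9)(4/8)(3/7)(4/6)(3/5) = 1/21; P(data | r = 6) = (6/9)(3/8)(2/7)(5/6)(4/5) = 1/21; P(data | r = 7) = (7/9)(2/8)(1/7)(6/6)(5/5) = 1/36; P(data | r = 8) = (8/9)(1/8)(0/7) = 0.
Multiplying each by its prior: 1/5 · 1/84 = 1/420, 1/5 · 1/21 = 1/105, 1/5 · 1/21 = 1/105, 1/5 · 1/36 = 1/180, 1/5 · 0 = 0; these sum to 17/630.
Normalising, the posterior is P(r = 3 | data) = 3/34, P(r = 5 | data) = 6/17, P(r = 6 | data) = 6/17, P(r = 7 | data) = 7/34, P(r = 8 | data) = 0.
Averaging over the posterior, P(green next | data) = (1)(3/34) + (1/2)(6/17) + (1/4)(6/17) + (0)(7/34) = 6/17.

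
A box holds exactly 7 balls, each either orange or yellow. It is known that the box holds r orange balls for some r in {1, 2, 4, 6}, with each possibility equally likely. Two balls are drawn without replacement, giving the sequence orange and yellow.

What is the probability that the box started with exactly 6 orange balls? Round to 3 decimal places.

0.176

For each hypothesis, P(data | H) works out to: P(data | r = 1) = (1/7)(6/6) = 1/7; P(data | r = 2) = (2/7)(5/6) = 5/21; P(data | r = 4) = (4/7)(3/6) = 2/7; P(data | r = 6) = (6/7)(1/6) = 1/7.
The prior-weighted likelihoods are 1/4 · 1/7 = 1/28, 1/4 · 5/21 = 5/84, 1/4 · 2/7 = 1/14, 1/4 · 1/7 = 1/28; with total 17/84.
By Bayes' rule, P(r = 6 | data) = (1/28) / (17/84) = 3/17.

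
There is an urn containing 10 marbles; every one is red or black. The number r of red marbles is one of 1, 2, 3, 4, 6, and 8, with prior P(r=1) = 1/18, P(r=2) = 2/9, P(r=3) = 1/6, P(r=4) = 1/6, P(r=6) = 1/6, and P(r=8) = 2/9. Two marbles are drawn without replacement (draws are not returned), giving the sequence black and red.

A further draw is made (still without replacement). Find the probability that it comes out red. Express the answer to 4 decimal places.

0.4411

For each hypothesis, P(data | H) works out to: P(data | r = 1) = (9/10)(1/9) = 1/10; P(data | r = 2) = (8/10)(2/9) = 8/45; P(data | r = 3) = (7/10)(3/9) = 7/30; P(data | r = 4) = (6/10)(4/9) = 4/15; P(data | r = 6) = (4/10)(6/9) = 4/15; P(data | r = 8) = (2/10)(8/9) = 8/45.
Weighting by the prior gives 1/18 · 1/10 = 1/180, 2/9 · 8/45 = 16/405, 1/6 · 7/30 = 7/180, 1/6 · 4/15 = 2/45, 1/6 · 4/15 = 2/45, 2/9 · 8/45 = 16/405; with total 86/405.
Dividing through by the total gives posterior P(r = 1 | data) = 0.026163, P(r = 2 | data) = 0.18605, P(r = 3 | data) = 0.18314, P(r = 4 | data) = 0.2093, P(r = 6 | data) = 0.2093, P(r = 8 | data) = 0.18605.
The predictive probability is P(red next | data) = (0)(0.026163) + (1/8)(0.18605) + (1/4)(0.18314) + (3/8)(0.2093) + (5/8)(0.2093) + (7/8)(0.18605) = 0.44113.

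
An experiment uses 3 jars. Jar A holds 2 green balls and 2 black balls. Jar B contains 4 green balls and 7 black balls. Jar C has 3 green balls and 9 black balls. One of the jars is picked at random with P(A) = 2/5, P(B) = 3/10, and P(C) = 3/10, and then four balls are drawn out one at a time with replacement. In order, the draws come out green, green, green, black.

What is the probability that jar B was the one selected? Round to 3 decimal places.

Compute the likelihood of the observed sequence for each case: P(data | jar A) = (2/4)(2/4)(2/4)(2/4) = 0.0625; P(data | jar B) = (4/11)(4/11)(4/11)(7/11) = 0.030599; P(data | jar C) = (3/12)(3/12)(3/12)(9/12) = 0.011719.
Multiplying each by its prior: 2/5 · 0.0625 = 0.025, 3/10 · 0.030599 = 0.0091797, 3/10 · 0.011719 = 0.0035156; summing to 0.037695.
Hence P(jar B | data) = (0.0091797) / (0.037695) = 0.24352.

0.244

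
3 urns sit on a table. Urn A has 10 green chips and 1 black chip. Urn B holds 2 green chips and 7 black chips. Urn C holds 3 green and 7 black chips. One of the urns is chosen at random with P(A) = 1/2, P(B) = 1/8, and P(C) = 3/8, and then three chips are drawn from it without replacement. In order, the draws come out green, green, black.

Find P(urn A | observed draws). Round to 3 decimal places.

For each hypothesis, P(data | H) works out to: P(data | urn A) = (10/11)(9/10)(1/9) = 0.090909; P(data | urn B) = (2/9)(1/8)(7/7) = 0.027778; P(data | urn C) = (3/10)(2/9)(7/8) = 0.058333.
Multiplying each by its prior: 1/2 · 0.090909 = 0.045455, 1/8 · 0.027778 = 0.0034722, 3/8 · 0.058333 = 0.021875; with total 0.070802.
So P(urn A | data) = (0.045455) / (0.070802) = 0.642.

0.642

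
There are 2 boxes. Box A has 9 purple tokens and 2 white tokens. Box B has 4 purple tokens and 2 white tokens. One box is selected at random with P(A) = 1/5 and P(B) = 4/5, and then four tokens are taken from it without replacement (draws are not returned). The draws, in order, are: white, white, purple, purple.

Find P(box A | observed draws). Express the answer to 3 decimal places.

The likelihood of the observed sequence under each hypothesis: P(data | box A) = (2/11)(1/10)(9/9)(8/8) = 1/55; P(data | box B) = (2/6)(1/5)(4/4)(3/3) = 1/15.
Weighting by the prior gives 1/5 · 1/55 = 1/275, 4/5 · 1/15 = 4/75; these sum to 47/825.
Therefore the posterior P(box A | data) = (1/275) / (47/825) = 3/47.

0.064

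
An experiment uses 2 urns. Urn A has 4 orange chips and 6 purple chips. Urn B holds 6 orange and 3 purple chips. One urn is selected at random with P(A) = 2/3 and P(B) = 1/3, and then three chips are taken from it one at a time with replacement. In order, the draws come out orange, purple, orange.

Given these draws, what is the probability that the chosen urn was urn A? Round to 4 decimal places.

0.5645

For each hypothesis, P(data | H) works out to: P(data | urn A) = (4/10)(6/10)(4/10) = 0.096; P(data | urn B) = (6/9)(3/9)(6/9) = 0.14815.
Weighting by the prior gives 2/3 · 0.096 = 0.064, 1/3 · 0.14815 = 0.049383; with total 0.11338.
So P(urn A | data) = (0.064) / (0.11338) = 0.56446.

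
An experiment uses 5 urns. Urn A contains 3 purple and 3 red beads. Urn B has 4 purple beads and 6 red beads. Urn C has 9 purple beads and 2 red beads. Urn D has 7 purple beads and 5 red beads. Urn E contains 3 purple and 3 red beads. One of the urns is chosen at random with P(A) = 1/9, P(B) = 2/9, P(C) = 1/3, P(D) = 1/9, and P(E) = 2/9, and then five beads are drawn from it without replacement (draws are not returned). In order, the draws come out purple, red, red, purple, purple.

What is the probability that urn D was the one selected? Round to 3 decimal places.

0.149

For each hypothesis, P(data | H) works out to: P(data | urn A) = (3/6)(3/5)(2/4)(2/3)(1/2) = 0.05; P(data | urn B) = (4/10)(6/9)(5/8)(3/7)(2/6) = 0.02381; P(data | urn C) = (9/11)(2/10)(1/9)(8/8)(7/7) = 0.018182; P(data | urn D) = (7/12)(5/11)(4/10)(6/9)(5/8) = 0.044192; P(data | urn E) = (3/6)(3/5)(2/4)(2/3)(1/2) = 0.05.
Weighting by the prior gives 1/9 · 0.05 = 0.0055556, 2/9 · 0.02381 = 0.005291, 1/3 · 0.018182 = 0.0060606, 1/9 · 0.044192 = 0.0049102, 2/9 · 0.05 = 0.011111; summing to 0.032928.
Therefore the posterior P(urn D | data) = (0.0049102) / (0.032928) = 0.14912.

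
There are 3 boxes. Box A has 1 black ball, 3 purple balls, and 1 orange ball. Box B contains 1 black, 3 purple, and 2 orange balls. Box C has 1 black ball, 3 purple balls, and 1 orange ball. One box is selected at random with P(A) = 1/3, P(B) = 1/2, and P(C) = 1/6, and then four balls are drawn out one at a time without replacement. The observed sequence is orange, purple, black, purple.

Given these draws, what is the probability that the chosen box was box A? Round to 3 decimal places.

Under each hypothesis, the probability of the observed sequence is: P(data | box A) = (1/5)(3/4)(1/3)(2/2) = 1/20; P(data | box B) = (2/6)(3/5)(1/4)(2/3) = 1/30; P(data | box C) = (1/5)(3/4)(1/3)(2/2) = 1/20.
Multiplying each by its prior: 1/3 · 1/20 = 1/60, 1/2 · 1/30 = 1/60, 1/6 · 1/20 = 1/120; these sum to 1/24.
Hence P(box A | data) = (1/60) / (1/24) = 2/5.

0.400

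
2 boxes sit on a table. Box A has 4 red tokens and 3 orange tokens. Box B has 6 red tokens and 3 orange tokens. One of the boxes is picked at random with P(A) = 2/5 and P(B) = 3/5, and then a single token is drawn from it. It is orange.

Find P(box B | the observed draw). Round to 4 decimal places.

0.5385

Compute the likelihood of this draw for each case: P(data | box A) = (3/7) = 3/7; P(data | box B) = (3/9) = 1/3.
Multiplying each by its prior: 2/5 · 3/7 = 6/35, 3/5 · 1/3 = 1/5; with total 13/35.
Hence P(box B | data) = (1/5) / (13/35) = 7/13.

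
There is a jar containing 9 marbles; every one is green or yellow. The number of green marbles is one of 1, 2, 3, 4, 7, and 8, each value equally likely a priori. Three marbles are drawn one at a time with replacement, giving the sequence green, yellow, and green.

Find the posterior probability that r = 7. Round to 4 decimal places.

0.2952

The likelihood of the observed sequence under each hypothesis: P(data | r = 1) = (1/9)(8/9)(1/9) = 0.010974; P(data | r = 2) = (2/9)(7/9)(2/9) = 0.038409; P(data | r = 3) = (3/9)(6/9)(3/9) = 0.074074; P(data | r = 4) = (4/9)(5/9)(4/9) = 0.10974; P(data | r = 7) = (7/9)(2/9)(7/9) = 0.13443; P(data | r = 8) = (8/9)(1/9)(8/9) = 0.087791.
The prior-weighted likelihoods are 1/6 · 0.010974 = 0.001829, 1/6 · 0.038409 = 0.0064015, 1/6 · 0.074074 = 0.012346, 1/6 · 0.10974 = 0.01829, 1/6 · 0.13443 = 0.022405, 1/6 · 0.087791 = 0.014632; with total 0.075903.
By Bayes' rule, P(r = 7 | data) = (0.022405) / (0.075903) = 0.29518.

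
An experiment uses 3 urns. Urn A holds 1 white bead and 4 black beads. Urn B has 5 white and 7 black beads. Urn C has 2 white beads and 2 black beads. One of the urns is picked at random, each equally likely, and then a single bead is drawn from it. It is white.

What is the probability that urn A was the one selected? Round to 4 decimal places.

0.1791

The likelihood of this draw under each hypothesis: P(data | urn A) = (1/5) = 1/5; P(data | urn B) = (5/12) = 5/12; P(data | urn C) = (2/4) = 1/2.
The prior-weighted likelihoods are 1/3 · 1/5 = 1/15, 1/3 · 5/12 = 5/36, 1/3 · 1/2 = 1/6; these sum to 67/180.
Hence P(urn A | data) = (1/15) / (67/180) = 12/67.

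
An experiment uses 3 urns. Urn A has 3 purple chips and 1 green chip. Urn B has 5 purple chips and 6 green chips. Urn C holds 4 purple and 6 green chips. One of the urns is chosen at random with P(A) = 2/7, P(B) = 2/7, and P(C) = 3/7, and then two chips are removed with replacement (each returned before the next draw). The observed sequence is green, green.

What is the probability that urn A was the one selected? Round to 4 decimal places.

0.0694

Under each hypothesis, the probability of the observed sequence is: P(data | urn A) = (1/4)(1/4) = 0.0625; P(data | urn B) = (6/11)(6/11) = 0.29752; P(data | urn C) = (6/10)(6/10) = 0.36.
Multiplying each by its prior: 2/7 · 0.0625 = 0.017857, 2/7 · 0.29752 = 0.085006, 3/7 · 0.36 = 0.15429; these sum to 0.25715.
Hence P(urn A | data) = (0.017857) / (0.25715) = 0.069443.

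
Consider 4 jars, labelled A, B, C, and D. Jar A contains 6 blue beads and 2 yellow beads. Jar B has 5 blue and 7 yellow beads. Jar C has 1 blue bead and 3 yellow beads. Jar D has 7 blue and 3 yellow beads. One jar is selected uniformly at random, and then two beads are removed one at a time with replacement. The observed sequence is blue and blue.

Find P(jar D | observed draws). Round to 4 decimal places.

0.3803

The likelihood of the observed sequence under each hypothesis: P(data | jar A) = (6/8)(6/8) = 0.5625; P(data | jar B) = (5/12)(5/12) = 0.17361; P(data | jar C) = (1/4)(1/4) = 0.0625; P(data | jar D) = (7/10)(7/10) = 0.49.
Weighting by the prior gives 1/4 · 0.5625 = 0.14062, 1/4 · 0.17361 = 0.043403, 1/4 · 0.0625 = 0.015625, 1/4 · 0.49 = 0.1225; these sum to 0.32215.
So P(jar D | data) = (0.1225) / (0.32215) = 0.38025.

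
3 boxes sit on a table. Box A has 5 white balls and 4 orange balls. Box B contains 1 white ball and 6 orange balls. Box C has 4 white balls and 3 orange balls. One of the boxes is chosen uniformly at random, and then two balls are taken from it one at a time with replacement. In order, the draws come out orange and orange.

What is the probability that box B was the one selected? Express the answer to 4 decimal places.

0.6584

The likelihood of the observed sequence under each hypothesis: P(data | box A) = (4/9)(4/9) = 0.19753; P(data | box B) = (6/7)(6/7) = 0.73469; P(data | box C) = (3/7)(3/7) = 0.18367.
The prior-weighted likelihoods are 1/3 · 0.19753 = 0.065844, 1/3 · 0.73469 = 0.2449, 1/3 · 0.18367 = 0.061224; summing to 0.37197.
So P(box B | data) = (0.2449) / (0.37197) = 0.65839.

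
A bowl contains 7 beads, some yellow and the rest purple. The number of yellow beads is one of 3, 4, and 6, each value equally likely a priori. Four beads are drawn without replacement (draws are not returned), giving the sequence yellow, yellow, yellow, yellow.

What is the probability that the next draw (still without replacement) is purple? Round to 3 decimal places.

0.375

The likelihood of the observed sequence under each hypothesis: P(data | r = 3) = (3/7)(2/6)(1/5)(0/4) = 0; P(data | r = 4) = (4/7)(3/6)(2/5)(1/4) = 1/35; P(data | r = 6) = (6/7)(5/6)(4/5)(3/4) = 3/7.
Weighting by the prior gives 1/3 · 0 = 0, 1/3 · 1/35 = 1/105, 1/3 · 3/7 = 1/7; these sum to 16/105.
Dividing through by the total gives posterior P(r = 3 | data) = 0, P(r = 4 | data) = 1/16, P(r = 6 | data) = 15/16.
Averaging over the posterior, P(purple next | data) = (1)(1/16) + (1/3)(15/16) = 3/8.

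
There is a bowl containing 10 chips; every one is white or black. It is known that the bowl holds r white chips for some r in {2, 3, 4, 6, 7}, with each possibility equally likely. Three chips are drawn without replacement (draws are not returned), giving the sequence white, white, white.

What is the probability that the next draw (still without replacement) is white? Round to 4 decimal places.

Compute the likelihood of the observed sequence for each case: P(data | r = 2) = (2/10)(1/9)(0/8) = 0; P(data | r = 3) = (3/10)(2/9)(1/8) = 1/120; P(data | r = 4) = (4/10)(3/9)(2/8) = 1/30; P(data | r = 6) = (6/10)(5/9)(4/8) = 1/6; P(data | r = 7) = (7/10)(6/9)(5/8) = 7/24.
Weighting by the prior gives 1/5 · 0 = 0, 1/5 · 1/120 = 1/600, 1/5 · 1/30 = 1/150, 1/5 · 1/6 = 1/30, 1/5 · 7/24 = 7/120; these sum to 1/10.
Dividing through by the total gives posterior P(r = 2 | data) = 0, P(r = 3 | data) = 1/60, P(r = 4 | data) = 1/15, P(r = 6 | data) = 1/3, P(r = 7 | data) = 7/12.
The predictive probability is P(white next | data) = (0)(1/60) + (1/7)(1/15) + (3/7)(1/3) + (4/7)(7/12) = 17/35.

0.4857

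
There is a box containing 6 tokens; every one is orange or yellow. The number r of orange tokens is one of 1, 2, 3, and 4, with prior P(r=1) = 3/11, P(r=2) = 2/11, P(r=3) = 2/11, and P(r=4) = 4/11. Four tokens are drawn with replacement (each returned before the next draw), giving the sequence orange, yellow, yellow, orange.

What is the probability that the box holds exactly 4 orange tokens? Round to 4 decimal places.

0.4122

Compute the likelihood of the observed sequence for each case: P(data | r = 1) = (1/6)(5/6)(5/6)(1/6) = 0.01929; P(data | r = 2) = (2/6)(4/6)(4/6)(2/6) = 0.049383; P(data | r = 3) = (3/6)(3/6)(3/6)(3/6) = 0.0625; P(data | r = 4) = (4/6)(2/6)(2/6)(4/6) = 0.049383.
Multiplying each by its prior: 3/11 · 0.01929 = 0.0052609, 2/11 · 0.049383 = 0.0089787, 2/11 · 0.0625 = 0.011364, 4/11 · 0.049383 = 0.017957; summing to 0.043561.
Hence P(r = 4 | data) = (0.017957) / (0.043561) = 0.41224.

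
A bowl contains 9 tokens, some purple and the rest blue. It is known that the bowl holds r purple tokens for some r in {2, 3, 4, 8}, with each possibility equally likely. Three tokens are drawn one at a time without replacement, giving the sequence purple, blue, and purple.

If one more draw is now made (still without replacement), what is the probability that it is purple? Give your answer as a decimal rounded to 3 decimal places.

0.494

For each hypothesis, P(data | H) works out to: P(data | r = 2) = (2/9)(7/8)(1/7) = 0.027778; P(data | r = 3) = (3/9)(6/8)(2/7) = 0.071429; P(data | r = 4) = (4/9)(5/8)(3/7) = 0.11905; P(data | r = 8) = (8/9)(1/8)(7/7) = 0.11111.
Multiplying each by its prior: 1/4 · 0.027778 = 0.0069444, 1/4 · 0.071429 = 0.017857, 1/4 · 0.11905 = 0.029762, 1/4 · 0.11111 = 0.027778; with total 0.082341.
The posterior is then P(r = 2 | data) = 0.084337, P(r = 3 | data) = 0.21687, P(r = 4 | data) = 0.36145, P(r = 8 | data) = 0.33735.
Averaging over the posterior, P(purple next | data) = (0)(0.084337) + (1/6)(0.21687) + (1/3)(0.36145) + (1)(0.33735) = 0.49398.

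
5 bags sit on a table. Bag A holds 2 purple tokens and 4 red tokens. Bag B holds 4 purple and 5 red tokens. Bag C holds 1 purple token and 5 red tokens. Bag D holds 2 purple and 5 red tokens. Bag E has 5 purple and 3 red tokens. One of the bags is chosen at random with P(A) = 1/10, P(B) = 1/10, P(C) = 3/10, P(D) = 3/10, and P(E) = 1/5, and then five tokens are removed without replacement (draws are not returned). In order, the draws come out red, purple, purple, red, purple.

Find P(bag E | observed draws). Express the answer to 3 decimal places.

0.771

Under each hypothesis, the probability of the observed sequence is: P(data | bag A) = (4/6)(2/5)(1/4)(3/3)(0/2) = 0; P(data | bag B) = (5/9)(4/8)(3/7)(4/6)(2/5) = 2/63; P(data | bag C) = (5/6)(1/5)(0/4) = 0; P(data | bag D) = (5/7)(2/6)(1/5)(4/4)(0/3) = 0; P(data | bag E) = (3/8)(5/7)(4/6)(2/5)(3/4) = 3/56.
Weighting by the prior gives 1/10 · 0 = 0, 1/10 · 2/63 = 1/315, 3/10 · 0 = 0, 3/10 · 0 = 0, 1/5 · 3/56 = 3/280; these sum to 1/72.
So P(bag E | data) = (3/280) / (1/72) = 27/35.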